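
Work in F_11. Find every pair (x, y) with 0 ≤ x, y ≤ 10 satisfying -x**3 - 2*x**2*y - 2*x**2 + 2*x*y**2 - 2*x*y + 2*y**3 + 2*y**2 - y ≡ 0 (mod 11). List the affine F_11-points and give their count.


Affine F_11-points: {(0, 0), (0, 2), (0, 8), (2, 5), (3, 7), (5, 4), (6, 3), (9, 0), (9, 6), (10, 1)}; count = 10.

For each of the 121 pairs (x, y) ∈ F_11², evaluate f(x, y) mod 11. Record the zeros.
  x = 0: [0↦0, 1↦3, 2↦0, 3↦3, 4↦2, 5↦9, 6↦3, 7↦7, 8↦0, 9↦5, 10↦1]  zeros at y ∈ {0, 2, 8}
  x = 1: [0↦8, 1↦9, 2↦8, 3↦6, 4↦4, 5↦3, 6↦4, 7↦8, 8↦5, 9↦7, 10↦4]  zeros at y ∈ ∅
  x = 2: [0↦6, 1↦1, 2↦9, 3↦9, 4↦2, 5↦0, 6↦4, 7↦4, 8↦1, 9↦7, 10↦1]  zeros at y ∈ {5}
  x = 3: [0↦10, 1↦6, 2↦8, 3↦6, 4↦1, 5↦5, 6↦8, 7↦0, 8↦4, 9↦10, 10↦8]  zeros at y ∈ {7}
  x = 4: [0↦3, 1↦7, 2↦10, 3↦2, 4↦6, 5↦1, 6↦10, 7↦1, 8↦8, 9↦10, 10↦8]  zeros at y ∈ ∅
  x = 5: [0↦1, 1↦9, 2↦9, 3↦2, 4↦0, 5↦4, 6↦4, 7↦1, 8↦7, 9↦1, 10↦6]  zeros at y ∈ {4}
  x = 6: [0↦9, 1↦6, 2↦10, 3↦0, 4↦10, 5↦8, 6↦6, 7↦5, 8↦6, 9↦10, 10↦7]  zeros at y ∈ {3}
  x = 7: [0↦10, 1↦3, 2↦7, 3↦1, 4↦8, 5↦7, 6↦10, 7↦7, 8↦10, 9↦9, 10↦5]  zeros at y ∈ ∅
  x = 8: [0↦9, 1↦5, 2↦5, 3↦10, 4↦10, 5↦6, 6↦10, 7↦1, 8↦2, 9↦3, 10↦5]  zeros at y ∈ ∅
  x = 9: [0↦0, 1↦6, 2↦9, 3↦10, 4↦10, 5↦10, 6↦0, 7↦3, 8↦9, 9↦8, 10↦1]  zeros at y ∈ {0, 6}
  x = 10: [0↦10, 1↦0, 2↦2, 3↦6, 4↦2, 5↦2, 6↦7, 7↦7, 8↦3, 9↦7, 10↦9]  zeros at y ∈ {1}
Collecting zeros: affine points = {(0, 0), (0, 2), (0, 8), (2, 5), (3, 7), (5, 4), (6, 3), (9, 0), (9, 6), (10, 1)}.
Total count |C(F_11)_aff| = 10.


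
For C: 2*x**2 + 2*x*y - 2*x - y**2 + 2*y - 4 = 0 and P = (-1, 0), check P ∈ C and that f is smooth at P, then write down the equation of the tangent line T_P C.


Tangent line at P: -6*x - 6 = 0.

Step 1: f(-1, 0) = 0, so P lies on C.
Step 2: partial derivatives
  f_x(x, y) = 4*x + 2*y - 2, f_y(x, y) = 2*x - 2*y + 2.
  f_x(P) = -6, f_y(P) = 0 (gradient nonzero, so P is smooth).
Step 3: tangent line at P: -6·(x − -1) + 0·(y − 0) = 0.
Expanding: -6*x - 6 = 0.


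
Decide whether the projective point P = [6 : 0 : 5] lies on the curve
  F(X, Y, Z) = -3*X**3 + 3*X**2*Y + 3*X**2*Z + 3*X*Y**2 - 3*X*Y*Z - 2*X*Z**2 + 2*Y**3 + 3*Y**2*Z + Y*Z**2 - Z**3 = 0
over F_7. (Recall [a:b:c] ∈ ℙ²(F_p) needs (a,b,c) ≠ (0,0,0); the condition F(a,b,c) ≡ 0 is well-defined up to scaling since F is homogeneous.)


F(6,0,5) ≡ 6 (mod 7); P is NOT on the curve.

Evaluate F(6, 0, 5) term-by-term (mod 7).
  -3*X**3 ↦ -3·216·1·1 = -648
  3*X**2*Y ↦ 3·36·0·1 = 0
  3*X**2*Z ↦ 3·36·1·5 = 540
  3*X*Y**2 ↦ 3·6·0·1 = 0
  -3*X*Y*Z ↦ -3·6·0·5 = 0
  -2*X*Z**2 ↦ -2·6·1·25 = -300
  2*Y**3 ↦ 2·1·0·1 = 0
  3*Y**2*Z ↦ 3·1·0·5 = 0
  Y*Z**2 ↦ 1·1·0·25 = 0
  -Z**3 ↦ -1·1·1·125 = -125
Sum: F(6, 0, 5) = (-648) + (0) + (540) + (0) + (0) + (-300) + (0) + (0) + (0) + (-125) = -533.
Reducing mod 7: -533 ≡ 6 (mod 7).
Since F(a, b, c) ≡ 6 ≠ 0 (mod 7), P does NOT lie on the curve.


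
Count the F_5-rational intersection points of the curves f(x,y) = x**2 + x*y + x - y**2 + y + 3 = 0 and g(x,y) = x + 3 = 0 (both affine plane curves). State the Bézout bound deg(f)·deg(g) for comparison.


Common zeros: {(2, 4)}; count = 1; Bézout bound = 2.

deg(f) = 2, deg(g) = 1, so Bézout bound = 2.
Scan x ∈ F_5. For each x, list the y ∈ F_5 with f(x, y) ≡ 0 and those with g(x, y) ≡ 0 (mod 5); the common zeros in that column are the intersection.
  x = 0: f ≡ 0 at y ∈ ∅; g ≡ 0 at y ∈ ∅; common: ∅.
  x = 1: f ≡ 0 at y ∈ {0, 2}; g ≡ 0 at y ∈ ∅; common: ∅.
  x = 2: f ≡ 0 at y ∈ {4}; g ≡ 0 at y ∈ {0, 1, 2, 3, 4}; common: {4}.
  x = 3: f ≡ 0 at y ∈ {0, 4}; g ≡ 0 at y ∈ ∅; common: ∅.
  x = 4: f ≡ 0 at y ∈ ∅; g ≡ 0 at y ∈ ∅; common: ∅.
Collecting: common zeros = {(2, 4)}, so the count is 1.
Comparison with the Bézout bound: 1 ≤ 2 = deg(f)·deg(g), as expected for curves with no common component (the affine F_5-count falls short of the bound because intersections may lie at infinity, over extension fields, or carry multiplicity).


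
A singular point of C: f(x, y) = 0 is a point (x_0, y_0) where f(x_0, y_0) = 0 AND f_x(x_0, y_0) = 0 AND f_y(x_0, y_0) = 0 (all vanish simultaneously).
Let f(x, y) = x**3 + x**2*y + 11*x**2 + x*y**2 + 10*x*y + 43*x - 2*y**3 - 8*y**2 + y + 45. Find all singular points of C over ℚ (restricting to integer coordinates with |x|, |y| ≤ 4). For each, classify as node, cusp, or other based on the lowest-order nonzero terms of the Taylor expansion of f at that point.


Singular points: {(-3, -2)}; classification: cusp.

Compute partial derivatives:
  f_x = 3*x**2 + 2*x*y + 22*x + y**2 + 10*y + 43.
  f_y = x**2 + 2*x*y + 10*x - 6*y**2 - 16*y + 1.
Scan x_0 ∈ {−4, ..., 4}. For each x_0, f_y(x_0, y) is a polynomial in y; find its integer roots y ∈ {−4, ..., 4}, then test f_x and f at those candidates.
  x = -4: f_y(-4, y) = -6*y**2 - 24*y - 23; no integer root y with |y| ≤ 4.
  x = -3: f_y(-3, y) = -6*y**2 - 22*y - 20; vanishes at y ∈ {-2}. (-3, -2): f_x = 0, f = 0 — SINGULAR.
  x = -2: f_y(-2, y) = -6*y**2 - 20*y - 15; no integer root y with |y| ≤ 4.
  x = -1: f_y(-1, y) = -6*y**2 - 18*y - 8; no integer root y with |y| ≤ 4.
  x = 0: f_y(0, y) = -6*y**2 - 16*y + 1; no integer root y with |y| ≤ 4.
  x = 1: f_y(1, y) = -6*y**2 - 14*y + 12; vanishes at y ∈ {-3}. (1, -3): f_x = 41 ≠ 0.
  x = 2: f_y(2, y) = -6*y**2 - 12*y + 25; no integer root y with |y| ≤ 4.
  x = 3: f_y(3, y) = -6*y**2 - 10*y + 40; no integer root y with |y| ≤ 4.
  x = 4: f_y(4, y) = -6*y**2 - 8*y + 57; no integer root y with |y| ≤ 4.
Only singular point on the grid: (-3, -2).
Classify: substitute x = -3 + u, y = -2 + v and expand: f = u**3 + u**2*v + u*v**2 - 2*v**3 + v**2.
No constant or linear terms (consistent with a singular point). Quadratic part: v**2. Cubic part: u**3 + u**2*v + u*v**2 - 2*v**3.
The quadratic part v**2 is a perfect square, so there is a single (double) tangent line v = 0, i.e. y = -2. Restricting the cubic part to that line (v = 0) leaves u**3 ≠ 0, so f is not divisible by v and the branch is v² ≈ -u**3 to lowest order — this is a cusp.
Classification: cusp.


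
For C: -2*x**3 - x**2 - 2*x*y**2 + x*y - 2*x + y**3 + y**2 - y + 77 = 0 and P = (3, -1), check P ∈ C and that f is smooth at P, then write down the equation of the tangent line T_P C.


Tangent line at P: -65*x + 15*y + 210 = 0.

Step 1: f(3, -1) = 0, so P lies on C.
Step 2: partial derivatives
  f_x(x, y) = -6*x**2 - 2*x - 2*y**2 + y - 2, f_y(x, y) = -4*x*y + x + 3*y**2 + 2*y - 1.
  f_x(P) = -65, f_y(P) = 15 (gradient nonzero, so P is smooth).
Step 3: tangent line at P: -65·(x − 3) + 15·(y − -1) = 0.
Expanding: -65*x + 15*y + 210 = 0.


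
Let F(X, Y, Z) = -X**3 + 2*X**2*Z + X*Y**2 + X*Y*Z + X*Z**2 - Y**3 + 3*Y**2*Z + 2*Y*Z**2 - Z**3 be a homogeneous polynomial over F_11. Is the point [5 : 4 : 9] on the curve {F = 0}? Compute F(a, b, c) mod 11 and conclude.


F(5,4,9) ≡ 1 (mod 11); P is NOT on the curve.

Evaluate F(5, 4, 9) term-by-term (mod 11).
  -X**3 ↦ -1·125·1·1 = -125
  2*X**2*Z ↦ 2·25·1·9 = 450
  X*Y**2 ↦ 1·5·16·1 = 80
  X*Y*Z ↦ 1·5·4·9 = 180
  X*Z**2 ↦ 1·5·1·81 = 405
  -Y**3 ↦ -1·1·64·1 = -64
  3*Y**2*Z ↦ 3·1·16·9 = 432
  2*Y*Z**2 ↦ 2·1·4·81 = 648
  -Z**3 ↦ -1·1·1·729 = -729
Sum: F(5, 4, 9) = (-125) + (450) + (80) + (180) + (405) + (-64) + (432) + (648) + (-729) = 1277.
Reducing mod 11: 1277 ≡ 1 (mod 11).
Since F(a, b, c) ≡ 1 ≠ 0 (mod 11), P does NOT lie on the curve.


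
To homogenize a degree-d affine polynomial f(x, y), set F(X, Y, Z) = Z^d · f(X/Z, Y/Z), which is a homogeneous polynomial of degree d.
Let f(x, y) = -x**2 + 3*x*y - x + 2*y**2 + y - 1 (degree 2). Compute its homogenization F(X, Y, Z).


F(X, Y, Z) = -X**2 + 3*X*Y - X*Z + 2*Y**2 + Y*Z - Z**2

deg(f) = 2.
Substitute x = X/Z, y = Y/Z into f, then multiply by Z^2.
  monomial -1·x^2·y^0 ↦ -1·X^2·Y^0·Z^0.
  monomial 3·x^1·y^1 ↦ 3·X^1·Y^1·Z^0.
  monomial -1·x^1·y^0 ↦ -1·X^1·Y^0·Z^1.
  monomial 2·x^0·y^2 ↦ 2·X^0·Y^2·Z^0.
  monomial 1·x^0·y^1 ↦ 1·X^0·Y^1·Z^1.
  monomial -1·x^0·y^0 ↦ -1·X^0·Y^0·Z^2.
Collecting: F(X, Y, Z) = -X**2 + 3*X*Y - X*Z + 2*Y**2 + Y*Z - Z**2.


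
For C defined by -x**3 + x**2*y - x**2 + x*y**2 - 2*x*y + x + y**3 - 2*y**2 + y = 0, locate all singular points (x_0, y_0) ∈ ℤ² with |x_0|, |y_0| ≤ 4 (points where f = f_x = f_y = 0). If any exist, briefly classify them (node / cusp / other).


Singular points: {(0, 1)}; classification: cusp.

Compute partial derivatives:
  f_x = -3*x**2 + 2*x*y - 2*x + y**2 - 2*y + 1.
  f_y = x**2 + 2*x*y - 2*x + 3*y**2 - 4*y + 1.
Scan x_0 ∈ {−4, ..., 4}. For each x_0, f_y(x_0, y) is a polynomial in y; find its integer roots y ∈ {−4, ..., 4}, then test f_x and f at those candidates.
  x = -4: f_y(-4, y) = 3*y**2 - 12*y + 25; no integer root y with |y| ≤ 4.
  x = -3: f_y(-3, y) = 3*y**2 - 10*y + 16; no integer root y with |y| ≤ 4.
  x = -2: f_y(-2, y) = 3*y**2 - 8*y + 9; no integer root y with |y| ≤ 4.
  x = -1: f_y(-1, y) = 3*y**2 - 6*y + 4; no integer root y with |y| ≤ 4.
  x = 0: f_y(0, y) = 3*y**2 - 4*y + 1; vanishes at y ∈ {1}. (0, 1): f_x = 0, f = 0 — SINGULAR.
  x = 1: f_y(1, y) = 3*y**2 - 2*y; vanishes at y ∈ {0}. (1, 0): f_x = -4 ≠ 0.
  x = 2: f_y(2, y) = 3*y**2 + 1; no integer root y with |y| ≤ 4.
  x = 3: f_y(3, y) = 3*y**2 + 2*y + 4; no integer root y with |y| ≤ 4.
  x = 4: f_y(4, y) = 3*y**2 + 4*y + 9; no integer root y with |y| ≤ 4.
Only singular point on the grid: (0, 1).
Classify: substitute x = 0 + u, y = 1 + v and expand: f = -u**3 + u**2*v + u*v**2 + v**3 + v**2.
No constant or linear terms (consistent with a singular point). Quadratic part: v**2. Cubic part: -u**3 + u**2*v + u*v**2 + v**3.
The quadratic part v**2 is a perfect square, so there is a single (double) tangent line v = 0, i.e. y = 1. Restricting the cubic part to that line (v = 0) leaves -u**3 ≠ 0, so f is not divisible by v and the branch is v² ≈ u**3 to lowest order — this is a cusp.
Classification: cusp.


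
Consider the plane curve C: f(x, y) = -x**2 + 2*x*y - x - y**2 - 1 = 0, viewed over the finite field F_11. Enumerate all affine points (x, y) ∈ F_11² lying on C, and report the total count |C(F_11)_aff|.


Affine F_11-points: {(1, 4), (1, 9), (5, 1), (5, 9), (6, 4), (6, 8), (7, 1), (7, 2), (9, 8), (9, 10), (10, 10)}; count = 11.

For each of the 121 pairs (x, y) ∈ F_11², evaluate f(x, y) mod 11. Record the zeros.
  x = 0: [0↦10, 1↦9, 2↦6, 3↦1, 4↦5, 5↦7, 6↦7, 7↦5, 8↦1, 9↦6, 10↦9]  zeros at y ∈ ∅
  x = 1: [0↦8, 1↦9, 2↦8, 3↦5, 4↦0, 5↦4, 6↦6, 7↦6, 8↦4, 9↦0, 10↦5]  zeros at y ∈ {4, 9}
  x = 2: [0↦4, 1↦7, 2↦8, 3↦7, 4↦4, 5↦10, 6↦3, 7↦5, 8↦5, 9↦3, 10↦10]  zeros at y ∈ ∅
  x = 3: [0↦9, 1↦3, 2↦6, 3↦7, 4↦6, 5↦3, 6↦9, 7↦2, 8↦4, 9↦4, 10↦2]  zeros at y ∈ ∅
  x = 4: [0↦1, 1↦8, 2↦2, 3↦5, 4↦6, 5↦5, 6↦2, 7↦8, 8↦1, 9↦3, 10↦3]  zeros at y ∈ ∅
  x = 5: [0↦2, 1↦0, 2↦7, 3↦1, 4↦4, 5↦5, 6↦4, 7↦1, 8↦7, 9↦0, 10↦2]  zeros at y ∈ {1, 9}
  x = 6: [0↦1, 1↦1, 2↦10, 3↦6, 4↦0, 5↦3, 6↦4, 7↦3, 8↦0, 9↦6, 10↦10]  zeros at y ∈ {4, 8}
  x = 7: [0↦9, 1↦0, 2↦0, 3↦9, 4↦5, 5↦10, 6↦2, 7↦3, 8↦2, 9↦10, 10↦5]  zeros at y ∈ {1, 2}
  x = 8: [0↦4, 1↦8, 2↦10, 3↦10, 4↦8, 5↦4, 6↦9, 7↦1, 8↦2, 9↦1, 10↦9]  zeros at y ∈ ∅
  x = 9: [0↦8, 1↦3, 2↦7, 3↦9, 4↦9, 5↦7, 6↦3, 7↦8, 8↦0, 9↦1, 10↦0]  zeros at y ∈ {8, 10}
  x = 10: [0↦10, 1↦7, 2↦2, 3↦6, 4↦8, 5↦8, 6↦6, 7↦2, 8↦7, 9↦10, 10↦0]  zeros at y ∈ {10}
Collecting zeros: affine points = {(1, 4), (1, 9), (5, 1), (5, 9), (6, 4), (6, 8), (7, 1), (7, 2), (9, 8), (9, 10), (10, 10)}.
Total count |C(F_11)_aff| = 11.


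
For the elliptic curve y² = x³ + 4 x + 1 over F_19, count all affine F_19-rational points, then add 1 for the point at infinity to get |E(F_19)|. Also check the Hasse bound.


Affine points = {(0, 1), (0, 18), (1, 5), (1, 14), (2, 6), (2, 13), (4, 9), (4, 10), (7, 7), (7, 12), (9, 5), (9, 14), (15, 4), (15, 15), (16, 0), (17, 2), (17, 17)}; affine count = 17; |E(F_19)| = 18.

Discriminant check: Δ ∝ 4a³ + 27b² = 4·4³ + 27·1² = 4·64 + 27·1 ≡ 17 (mod 19). Nonzero ⇒ E is nonsingular.
For each x ∈ F_19, compute rhs = x³ + 4·x + 1 mod 19, then count y ∈ F_19 with y² ≡ rhs.
  x = 0: rhs = 1, matching y values: 1, 18 (2 points).
  x = 1: rhs = 6, matching y values: 5, 14 (2 points).
  x = 2: rhs = 17, matching y values: 6, 13 (2 points).
  x = 3: rhs = 2, matching y values: none (0 points).
  x = 4: rhs = 5, matching y values: 9, 10 (2 points).
  x = 5: rhs = 13, matching y values: none (0 points).
  x = 6: rhs = 13, matching y values: none (0 points).
  x = 7: rhs = 11, matching y values: 7, 12 (2 points).
  x = 8: rhs = 13, matching y values: none (0 points).
  x = 9: rhs = 6, matching y values: 5, 14 (2 points).
  x = 10: rhs = 15, matching y values: none (0 points).
  x = 11: rhs = 8, matching y values: none (0 points).
  x = 12: rhs = 10, matching y values: none (0 points).
  x = 13: rhs = 8, matching y values: none (0 points).
  x = 14: rhs = 8, matching y values: none (0 points).
  x = 15: rhs = 16, matching y values: 4, 15 (2 points).
  x = 16: rhs = 0, matching y values: 0 (1 points).
  x = 17: rhs = 4, matching y values: 2, 17 (2 points).
  x = 18: rhs = 15, matching y values: none (0 points).
Total affine count: 17.
Full point count |E(F_19)| = 17 + 1 = 18.
Hasse bound: |18 − (19+1)| = |-2| = 2 ≤ 2√19 ≈ 8.7178 ✓.


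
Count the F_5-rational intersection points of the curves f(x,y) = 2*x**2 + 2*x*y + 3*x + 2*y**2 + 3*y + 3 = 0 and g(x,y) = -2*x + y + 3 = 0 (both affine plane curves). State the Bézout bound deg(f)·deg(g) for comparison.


Common zeros: {(1, 4), (3, 3)}; count = 2; Bézout bound = 2.

deg(f) = 2, deg(g) = 1, so Bézout bound = 2.
Scan x ∈ F_5. For each x, list the y ∈ F_5 with f(x, y) ≡ 0 and those with g(x, y) ≡ 0 (mod 5); the common zeros in that column are the intersection.
  x = 0: f ≡ 0 at y ∈ {3}; g ≡ 0 at y ∈ {2}; common: ∅.
  x = 1: f ≡ 0 at y ∈ {1, 4}; g ≡ 0 at y ∈ {4}; common: {4}.
  x = 2: f ≡ 0 at y ∈ ∅; g ≡ 0 at y ∈ {1}; common: ∅.
  x = 3: f ≡ 0 at y ∈ {0, 3}; g ≡ 0 at y ∈ {3}; common: {3}.
  x = 4: f ≡ 0 at y ∈ {1}; g ≡ 0 at y ∈ {0}; common: ∅.
Collecting: common zeros = {(1, 4), (3, 3)}, so the count is 2.
Comparison with the Bézout bound: 2 ≤ 2 = deg(f)·deg(g), as expected for curves with no common component (the bound is attained).


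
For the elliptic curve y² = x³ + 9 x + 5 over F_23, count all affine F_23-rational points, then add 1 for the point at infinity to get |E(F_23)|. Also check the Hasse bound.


Affine points = {(2, 10), (2, 13), (3, 6), (3, 17), (4, 6), (4, 17), (11, 3), (11, 20), (12, 1), (12, 22), (14, 0), (16, 6), (16, 17), (21, 5), (21, 18), (22, 8), (22, 15)}; affine count = 17; |E(F_23)| = 18.

Discriminant check: Δ ∝ 4a³ + 27b² = 4·9³ + 27·5² = 4·729 + 27·25 ≡ 3 (mod 23). Nonzero ⇒ E is nonsingular.
For each x ∈ F_23, compute rhs = x³ + 9·x + 5 mod 23, then count y ∈ F_23 with y² ≡ rhs.
  x = 0: rhs = 5, matching y values: none (0 points).
  x = 1: rhs = 15, matching y values: none (0 points).
  x = 2: rhs = 8, matching y values: 10, 13 (2 points).
  x = 3: rhs = 13, matching y values: 6, 17 (2 points).
  x = 4: rhs = 13, matching y values: 6, 17 (2 points).
  x = 5: rhs = 14, matching y values: none (0 points).
  x = 6: rhs = 22, matching y values: none (0 points).
  x = 7: rhs = 20, matching y values: none (0 points).
  x = 8: rhs = 14, matching y values: none (0 points).
  x = 9: rhs = 10, matching y values: none (0 points).
  x = 10: rhs = 14, matching y values: none (0 points).
  x = 11: rhs = 9, matching y values: 3, 20 (2 points).
  x = 12: rhs = 1, matching y values: 1, 22 (2 points).
  x = 13: rhs = 19, matching y values: none (0 points).
  x = 14: rhs = 0, matching y values: 0 (1 points).
  x = 15: rhs = 19, matching y values: none (0 points).
  x = 16: rhs = 13, matching y values: 6, 17 (2 points).
  x = 17: rhs = 11, matching y values: none (0 points).
  x = 18: rhs = 19, matching y values: none (0 points).
  x = 19: rhs = 20, matching y values: none (0 points).
  x = 20: rhs = 20, matching y values: none (0 points).
  x = 21: rhs = 2, matching y values: 5, 18 (2 points).
  x = 22: rhs = 18, matching y values: 8, 15 (2 points).
Total affine count: 17.
Full point count |E(F_23)| = 17 + 1 = 18.
Hasse bound: |18 − (23+1)| = |-6| = 6 ≤ 2√23 ≈ 9.5917 ✓.


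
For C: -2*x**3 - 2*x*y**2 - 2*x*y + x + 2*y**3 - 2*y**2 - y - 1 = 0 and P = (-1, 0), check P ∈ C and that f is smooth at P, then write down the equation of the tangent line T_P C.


Tangent line at P: -5*x + y - 5 = 0.

Step 1: f(-1, 0) = 0, so P lies on C.
Step 2: partial derivatives
  f_x(x, y) = -6*x**2 - 2*y**2 - 2*y + 1, f_y(x, y) = -4*x*y - 2*x + 6*y**2 - 4*y - 1.
  f_x(P) = -5, f_y(P) = 1 (gradient nonzero, so P is smooth).
Step 3: tangent line at P: -5·(x − -1) + 1·(y − 0) = 0.
Expanding: -5*x + y - 5 = 0.


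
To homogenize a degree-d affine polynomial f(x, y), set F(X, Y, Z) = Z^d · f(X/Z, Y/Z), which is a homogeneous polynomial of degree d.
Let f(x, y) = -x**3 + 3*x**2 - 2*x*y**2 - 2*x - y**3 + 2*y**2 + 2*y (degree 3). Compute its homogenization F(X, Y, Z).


F(X, Y, Z) = -X**3 + 3*X**2*Z - 2*X*Y**2 - 2*X*Z**2 - Y**3 + 2*Y**2*Z + 2*Y*Z**2

deg(f) = 3.
Substitute x = X/Z, y = Y/Z into f, then multiply by Z^3.
  monomial -1·x^3·y^0 ↦ -1·X^3·Y^0·Z^0.
  monomial 3·x^2·y^0 ↦ 3·X^2·Y^0·Z^1.
  monomial -2·x^1·y^2 ↦ -2·X^1·Y^2·Z^0.
  monomial -2·x^1·y^0 ↦ -2·X^1·Y^0·Z^2.
  monomial -1·x^0·y^3 ↦ -1·X^0·Y^3·Z^0.
  monomial 2·x^0·y^2 ↦ 2·X^0·Y^2·Z^1.
  monomial 2·x^0·y^1 ↦ 2·X^0·Y^1·Z^2.
Collecting: F(X, Y, Z) = -X**3 + 3*X**2*Z - 2*X*Y**2 - 2*X*Z**2 - Y**3 + 2*Y**2*Z + 2*Y*Z**2.


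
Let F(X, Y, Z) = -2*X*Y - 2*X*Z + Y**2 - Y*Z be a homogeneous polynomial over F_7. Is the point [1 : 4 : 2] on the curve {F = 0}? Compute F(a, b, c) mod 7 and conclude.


F(1,4,2) ≡ 3 (mod 7); P is NOT on the curve.

Evaluate F(1, 4, 2) term-by-term (mod 7).
  -2*X*Y ↦ -2·1·4·1 = -8
  -2*X*Z ↦ -2·1·1·2 = -4
  Y**2 ↦ 1·1·16·1 = 16
  -Y*Z ↦ -1·1·4·2 = -8
Sum: F(1, 4, 2) = (-8) + (-4) + (16) + (-8) = -4.
Reducing mod 7: -4 ≡ 3 (mod 7).
Since F(a, b, c) ≡ 3 ≠ 0 (mod 7), P does NOT lie on the curve.


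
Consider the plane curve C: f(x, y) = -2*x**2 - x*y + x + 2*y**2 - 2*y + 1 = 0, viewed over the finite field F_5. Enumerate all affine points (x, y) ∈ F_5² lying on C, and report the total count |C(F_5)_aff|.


Affine F_5-points: {(0, 2), (0, 4), (1, 0), (1, 4), (2, 0), (2, 2)}; count = 6.

For each of the 25 pairs (x, y) ∈ F_5², evaluate f(x, y) mod 5. Record the zeros.
  x = 0: [0↦1, 1↦1, 2↦0, 3↦3, 4↦0]  zeros at y ∈ {2, 4}
  x = 1: [0↦0, 1↦4, 2↦2, 3↦4, 4↦0]  zeros at y ∈ {0, 4}
  x = 2: [0↦0, 1↦3, 2↦0, 3↦1, 4↦1]  zeros at y ∈ {0, 2}
  x = 3: [0↦1, 1↦3, 2↦4, 3↦4, 4↦3]  zeros at y ∈ ∅
  x = 4: [0↦3, 1↦4, 2↦4, 3↦3, 4↦1]  zeros at y ∈ ∅
Collecting zeros: affine points = {(0, 2), (0, 4), (1, 0), (1, 4), (2, 0), (2, 2)}.
Total count |C(F_5)_aff| = 6.


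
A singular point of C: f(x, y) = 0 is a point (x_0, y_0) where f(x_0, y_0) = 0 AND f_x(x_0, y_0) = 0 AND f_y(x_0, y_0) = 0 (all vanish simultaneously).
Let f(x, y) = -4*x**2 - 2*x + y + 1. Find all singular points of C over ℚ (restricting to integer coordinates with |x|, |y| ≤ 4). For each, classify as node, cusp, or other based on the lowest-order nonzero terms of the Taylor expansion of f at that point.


No singular points in the scanned grid; C is smooth there.

Compute partial derivatives:
  f_x = -8*x - 2.
  f_y = 1.
f_y = 1 is a nonzero constant, so f_y never vanishes: no point (x, y) can satisfy f = f_x = f_y = 0. In particular no (x, y) ∈ {−4, ..., 4}² is singular; the curve is smooth.


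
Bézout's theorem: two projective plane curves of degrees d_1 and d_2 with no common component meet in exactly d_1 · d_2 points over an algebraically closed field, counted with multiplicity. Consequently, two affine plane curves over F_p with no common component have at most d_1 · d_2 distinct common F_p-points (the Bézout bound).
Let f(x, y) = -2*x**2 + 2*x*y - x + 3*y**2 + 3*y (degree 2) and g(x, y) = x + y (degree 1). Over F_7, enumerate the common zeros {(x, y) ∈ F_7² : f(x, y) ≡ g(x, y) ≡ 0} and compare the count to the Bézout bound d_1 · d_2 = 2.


Common zeros: {(0, 0), (3, 4)}; count = 2; Bézout bound = 2.

deg(f) = 2, deg(g) = 1, so Bézout bound = 2.
Scan x ∈ F_7. For each x, list the y ∈ F_7 with f(x, y) ≡ 0 and those with g(x, y) ≡ 0 (mod 7); the common zeros in that column are the intersection.
  x = 0: f ≡ 0 at y ∈ {0, 6}; g ≡ 0 at y ∈ {0}; common: {0}.
  x = 1: f ≡ 0 at y ∈ ∅; g ≡ 0 at y ∈ {6}; common: ∅.
  x = 2: f ≡ 0 at y ∈ {1, 6}; g ≡ 0 at y ∈ {5}; common: ∅.
  x = 3: f ≡ 0 at y ∈ {0, 4}; g ≡ 0 at y ∈ {4}; common: {4}.
  x = 4: f ≡ 0 at y ∈ {4}; g ≡ 0 at y ∈ {3}; common: ∅.
  x = 5: f ≡ 0 at y ∈ ∅; g ≡ 0 at y ∈ {2}; common: ∅.
  x = 6: f ≡ 0 at y ∈ ∅; g ≡ 0 at y ∈ {1}; common: ∅.
Collecting: common zeros = {(0, 0), (3, 4)}, so the count is 2.
Comparison with the Bézout bound: 2 ≤ 2 = deg(f)·deg(g), as expected for curves with no common component (the bound is attained).


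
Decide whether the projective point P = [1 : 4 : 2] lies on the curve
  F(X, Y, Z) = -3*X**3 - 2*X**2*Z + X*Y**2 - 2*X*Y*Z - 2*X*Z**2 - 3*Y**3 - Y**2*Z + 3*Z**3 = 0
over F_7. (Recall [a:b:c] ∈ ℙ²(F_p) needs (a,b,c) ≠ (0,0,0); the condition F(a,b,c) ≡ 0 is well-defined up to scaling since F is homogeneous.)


F(1,4,2) ≡ 2 (mod 7); P is NOT on the curve.

Evaluate F(1, 4, 2) term-by-term (mod 7).
  -3*X**3 ↦ -3·1·1·1 = -3
  -2*X**2*Z ↦ -2·1·1·2 = -4
  X*Y**2 ↦ 1·1·16·1 = 16
  -2*X*Y*Z ↦ -2·1·4·2 = -16
  -2*X*Z**2 ↦ -2·1·1·4 = -8
  -3*Y**3 ↦ -3·1·64·1 = -192
  -Y**2*Z ↦ -1·1·16·2 = -32
  3*Z**3 ↦ 3·1·1·8 = 24
Sum: F(1, 4, 2) = (-3) + (-4) + (16) + (-16) + (-8) + (-192) + (-32) + (24) = -215.
Reducing mod 7: -215 ≡ 2 (mod 7).
Since F(a, b, c) ≡ 2 ≠ 0 (mod 7), P does NOT lie on the curve.


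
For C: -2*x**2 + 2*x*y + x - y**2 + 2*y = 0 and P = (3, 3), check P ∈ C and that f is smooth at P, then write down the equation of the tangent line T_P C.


Tangent line at P: -5*x + 2*y + 9 = 0.

Step 1: f(3, 3) = 0, so P lies on C.
Step 2: partial derivatives
  f_x(x, y) = -4*x + 2*y + 1, f_y(x, y) = 2*x - 2*y + 2.
  f_x(P) = -5, f_y(P) = 2 (gradient nonzero, so P is smooth).
Step 3: tangent line at P: -5·(x − 3) + 2·(y − 3) = 0.
Expanding: -5*x + 2*y + 9 = 0.


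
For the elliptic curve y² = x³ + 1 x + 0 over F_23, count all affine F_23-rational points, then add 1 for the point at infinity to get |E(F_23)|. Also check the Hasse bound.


Affine points = {(0, 0), (1, 5), (1, 18), (9, 5), (9, 18), (11, 10), (11, 13), (13, 5), (13, 18), (15, 3), (15, 20), (16, 8), (16, 15), (17, 10), (17, 13), (18, 10), (18, 13), (19, 1), (19, 22), (20, 4), (20, 19), (21, 6), (21, 17)}; affine count = 23; |E(F_23)| = 24.

Discriminant check: Δ ∝ 4a³ + 27b² = 4·1³ + 27·0² = 4·1 + 27·0 ≡ 4 (mod 23). Nonzero ⇒ E is nonsingular.
For each x ∈ F_23, compute rhs = x³ + 1·x + 0 mod 23, then count y ∈ F_23 with y² ≡ rhs.
  x = 0: rhs = 0, matching y values: 0 (1 points).
  x = 1: rhs = 2, matching y values: 5, 18 (2 points).
  x = 2: rhs = 10, matching y values: none (0 points).
  x = 3: rhs = 7, matching y values: none (0 points).
  x = 4: rhs = 22, matching y values: none (0 points).
  x = 5: rhs = 15, matching y values: none (0 points).
  x = 6: rhs = 15, matching y values: none (0 points).
  x = 7: rhs = 5, matching y values: none (0 points).
  x = 8: rhs = 14, matching y values: none (0 points).
  x = 9: rhs = 2, matching y values: 5, 18 (2 points).
  x = 10: rhs = 21, matching y values: none (0 points).
  x = 11: rhs = 8, matching y values: 10, 13 (2 points).
  x = 12: rhs = 15, matching y values: none (0 points).
  x = 13: rhs = 2, matching y values: 5, 18 (2 points).
  x = 14: rhs = 21, matching y values: none (0 points).
  x = 15: rhs = 9, matching y values: 3, 20 (2 points).
  x = 16: rhs = 18, matching y values: 8, 15 (2 points).
  x = 17: rhs = 8, matching y values: 10, 13 (2 points).
  x = 18: rhs = 8, matching y values: 10, 13 (2 points).
  x = 19: rhs = 1, matching y values: 1, 22 (2 points).
  x = 20: rhs = 16, matching y values: 4, 19 (2 points).
  x = 21: rhs = 13, matching y values: 6, 17 (2 points).
  x = 22: rhs = 21, matching y values: none (0 points).
Total affine count: 23.
Full point count |E(F_23)| = 23 + 1 = 24.
Hasse bound: |24 − (23+1)| = |0| = 0 ≤ 2√23 ≈ 9.5917 ✓.


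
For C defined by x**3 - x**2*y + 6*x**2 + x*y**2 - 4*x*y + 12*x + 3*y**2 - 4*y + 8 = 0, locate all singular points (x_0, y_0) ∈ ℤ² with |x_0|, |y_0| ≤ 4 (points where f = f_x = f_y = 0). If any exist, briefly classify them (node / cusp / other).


Singular points: {(-2, 0)}; classification: cusp.

Compute partial derivatives:
  f_x = 3*x**2 - 2*x*y + 12*x + y**2 - 4*y + 12.
  f_y = -x**2 + 2*x*y - 4*x + 6*y - 4.
Scan x_0 ∈ {−4, ..., 4}. For each x_0, f_y(x_0, y) is a polynomial in y; find its integer roots y ∈ {−4, ..., 4}, then test f_x and f at those candidates.
  x = -4: f_y(-4, y) = -2*y - 4; vanishes at y ∈ {-2}. (-4, -2): f_x = 8 ≠ 0.
  x = -3: f_y(-3, y) = -1; no integer root y with |y| ≤ 4.
  x = -2: f_y(-2, y) = 2*y; vanishes at y ∈ {0}. (-2, 0): f_x = 0, f = 0 — SINGULAR.
  x = -1: f_y(-1, y) = 4*y - 1; no integer root y with |y| ≤ 4.
  x = 0: f_y(0, y) = 6*y - 4; no integer root y with |y| ≤ 4.
  x = 1: f_y(1, y) = 8*y - 9; no integer root y with |y| ≤ 4.
  x = 2: f_y(2, y) = 10*y - 16; no integer root y with |y| ≤ 4.
  x = 3: f_y(3, y) = 12*y - 25; no integer root y with |y| ≤ 4.
  x = 4: f_y(4, y) = 14*y - 36; no integer root y with |y| ≤ 4.
Only singular point on the grid: (-2, 0).
Classify: substitute x = -2 + u, y = 0 + v and expand: f = u**3 - u**2*v + u*v**2 + v**2.
No constant or linear terms (consistent with a singular point). Quadratic part: v**2. Cubic part: u**3 - u**2*v + u*v**2.
The quadratic part v**2 is a perfect square, so there is a single (double) tangent line v = 0, i.e. y = 0. Restricting the cubic part to that line (v = 0) leaves u**3 ≠ 0, so f is not divisible by v and the branch is v² ≈ -u**3 to lowest order — this is a cusp.
Classification: cusp.


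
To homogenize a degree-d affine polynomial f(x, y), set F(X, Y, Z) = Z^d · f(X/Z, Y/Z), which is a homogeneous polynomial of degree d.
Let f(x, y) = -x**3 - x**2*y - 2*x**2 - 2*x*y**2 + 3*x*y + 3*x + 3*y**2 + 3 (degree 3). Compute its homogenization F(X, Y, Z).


F(X, Y, Z) = -X**3 - X**2*Y - 2*X**2*Z - 2*X*Y**2 + 3*X*Y*Z + 3*X*Z**2 + 3*Y**2*Z + 3*Z**3

deg(f) = 3.
Substitute x = X/Z, y = Y/Z into f, then multiply by Z^3.
  monomial -1·x^3·y^0 ↦ -1·X^3·Y^0·Z^0.
  monomial -1·x^2·y^1 ↦ -1·X^2·Y^1·Z^0.
  monomial -2·x^2·y^0 ↦ -2·X^2·Y^0·Z^1.
  monomial -2·x^1·y^2 ↦ -2·X^1·Y^2·Z^0.
  monomial 3·x^1·y^1 ↦ 3·X^1·Y^1·Z^1.
  monomial 3·x^1·y^0 ↦ 3·X^1·Y^0·Z^2.
  monomial 3·x^0·y^2 ↦ 3·X^0·Y^2·Z^1.
  monomial 3·x^0·y^0 ↦ 3·X^0·Y^0·Z^3.
Collecting: F(X, Y, Z) = -X**3 - X**2*Y - 2*X**2*Z - 2*X*Y**2 + 3*X*Y*Z + 3*X*Z**2 + 3*Y**2*Z + 3*Z**3.


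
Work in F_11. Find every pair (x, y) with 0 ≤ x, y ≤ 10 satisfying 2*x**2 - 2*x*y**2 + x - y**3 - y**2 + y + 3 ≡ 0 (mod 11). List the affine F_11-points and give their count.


Affine F_11-points: {(1, 9), (4, 3), (4, 4), (4, 6), (6, 4), (8, 9), (10, 3)}; count = 7.

For each of the 121 pairs (x, y) ∈ F_11², evaluate f(x, y) mod 11. Record the zeros.
  x = 0: [0↦3, 1↦2, 2↦4, 3↦3, 4↦4, 5↦1, 6↦10, 7↦3, 8↦7, 9↦5, 10↦2]  zeros at y ∈ ∅
  x = 1: [0↦6, 1↦3, 2↦10, 3↦10, 4↦8, 5↦9, 6↦7, 7↦7, 8↦3, 9↦0, 10↦3]  zeros at y ∈ {9}
  x = 2: [0↦2, 1↦8, 2↦9, 3↦10, 4↦5, 5↦10, 6↦8, 7↦4, 8↦3, 9↦10, 10↦8]  zeros at y ∈ ∅
  x = 3: [0↦2, 1↦6, 2↦1, 3↦3, 4↦6, 5↦4, 6↦2, 7↦5, 8↦7, 9↦2, 10↦6]  zeros at y ∈ ∅
  x = 4: [0↦6, 1↦8, 2↦8, 3↦0, 4↦0, 5↦2, 6↦0, 7↦10, 8↦4, 9↦9, 10↦8]  zeros at y ∈ {3, 4, 6}
  x = 5: [0↦3, 1↦3, 2↦8, 3↦1, 4↦9, 5↦4, 6↦2, 7↦8, 8↦5, 9↦9, 10↦3]  zeros at y ∈ ∅
  x = 6: [0↦4, 1↦2, 2↦1, 3↦6, 4↦0, 5↦10, 6↦8, 7↦10, 8↦10, 9↦2, 10↦2]  zeros at y ∈ {4}
  x = 7: [0↦9, 1↦5, 2↦9, 3↦4, 4↦6, 5↦9, 6↦7, 7↦5, 8↦8, 9↦10, 10↦5]  zeros at y ∈ ∅
  x = 8: [0↦7, 1↦1, 2↦10, 3↦6, 4↦5, 5↦1, 6↦10, 7↦4, 8↦10, 9↦0, 10↦1]  zeros at y ∈ {9}
  x = 9: [0↦9, 1↦1, 2↦4, 3↦1, 4↦8, 5↦8, 6↦6, 7↦7, 8↦5, 9↦5, 10↦1]  zeros at y ∈ ∅
  x = 10: [0↦4, 1↦5, 2↦2, 3↦0, 4↦4, 5↦8, 6↦6, 7↦3, 8↦4, 9↦3, 10↦5]  zeros at y ∈ {3}
Collecting zeros: affine points = {(1, 9), (4, 3), (4, 4), (4, 6), (6, 4), (8, 9), (10, 3)}.
Total count |C(F_11)_aff| = 7.


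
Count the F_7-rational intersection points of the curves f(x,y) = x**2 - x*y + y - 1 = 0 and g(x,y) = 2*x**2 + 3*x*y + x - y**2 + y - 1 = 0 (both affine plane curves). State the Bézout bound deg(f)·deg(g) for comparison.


Common zeros: {(2, 3), (6, 0)}; count = 2; Bézout bound = 4.

deg(f) = 2, deg(g) = 2, so Bézout bound = 4.
Scan x ∈ F_7. For each x, list the y ∈ F_7 with f(x, y) ≡ 0 and those with g(x, y) ≡ 0 (mod 7); the common zeros in that column are the intersection.
  x = 0: f ≡ 0 at y ∈ {1}; g ≡ 0 at y ∈ {3, 5}; common: ∅.
  x = 1: f ≡ 0 at y ∈ {0, 1, 2, 3, 4, 5, 6}; g ≡ 0 at y ∈ ∅; common: ∅.
  x = 2: f ≡ 0 at y ∈ {3}; g ≡ 0 at y ∈ {3, 4}; common: {3}.
  x = 3: f ≡ 0 at y ∈ {4}; g ≡ 0 at y ∈ ∅; common: ∅.
  x = 4: f ≡ 0 at y ∈ {5}; g ≡ 0 at y ∈ {0, 6}; common: ∅.
  x = 5: f ≡ 0 at y ∈ {6}; g ≡ 0 at y ∈ ∅; common: ∅.
  x = 6: f ≡ 0 at y ∈ {0}; g ≡ 0 at y ∈ {0, 5}; common: {0}.
Collecting: common zeros = {(2, 3), (6, 0)}, so the count is 2.
Comparison with the Bézout bound: 2 ≤ 4 = deg(f)·deg(g), as expected for curves with no common component (the affine F_7-count falls short of the bound because intersections may lie at infinity, over extension fields, or carry multiplicity).


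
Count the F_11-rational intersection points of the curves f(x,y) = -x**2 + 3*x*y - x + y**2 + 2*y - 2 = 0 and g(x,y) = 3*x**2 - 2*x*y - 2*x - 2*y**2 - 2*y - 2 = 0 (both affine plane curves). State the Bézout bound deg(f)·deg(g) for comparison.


Common zeros: ∅; count = 0; Bézout bound = 4.

deg(f) = 2, deg(g) = 2, so Bézout bound = 4.
Scan x ∈ F_11. For each x, list the y ∈ F_11 with f(x, y) ≡ 0 and those with g(x, y) ≡ 0 (mod 11); the common zeros in that column are the intersection.
  x = 0: f ≡ 0 at y ∈ {4, 5}; g ≡ 0 at y ∈ ∅; common: ∅.
  x = 1: f ≡ 0 at y ∈ ∅; g ≡ 0 at y ∈ ∅; common: ∅.
  x = 2: f ≡ 0 at y ∈ ∅; g ≡ 0 at y ∈ ∅; common: ∅.
  x = 3: f ≡ 0 at y ∈ {5, 6}; g ≡ 0 at y ∈ ∅; common: ∅.
  x = 4: f ≡ 0 at y ∈ {0, 8}; g ≡ 0 at y ∈ ∅; common: ∅.
  x = 5: f ≡ 0 at y ∈ ∅; g ≡ 0 at y ∈ ∅; common: ∅.
  x = 6: f ≡ 0 at y ∈ {0, 2}; g ≡ 0 at y ∈ ∅; common: ∅.
  x = 7: f ≡ 0 at y ∈ ∅; g ≡ 0 at y ∈ ∅; common: ∅.
  x = 8: f ≡ 0 at y ∈ {8, 10}; g ≡ 0 at y ∈ {1}; common: ∅.
  x = 9: f ≡ 0 at y ∈ ∅; g ≡ 0 at y ∈ ∅; common: ∅.
  x = 10: f ≡ 0 at y ∈ {2, 10}; g ≡ 0 at y ∈ ∅; common: ∅.
Collecting: common zeros = ∅, so the count is 0.
Comparison with the Bézout bound: 0 ≤ 4 = deg(f)·deg(g), as expected for curves with no common component (the affine F_11-count falls short of the bound because intersections may lie at infinity, over extension fields, or carry multiplicity).


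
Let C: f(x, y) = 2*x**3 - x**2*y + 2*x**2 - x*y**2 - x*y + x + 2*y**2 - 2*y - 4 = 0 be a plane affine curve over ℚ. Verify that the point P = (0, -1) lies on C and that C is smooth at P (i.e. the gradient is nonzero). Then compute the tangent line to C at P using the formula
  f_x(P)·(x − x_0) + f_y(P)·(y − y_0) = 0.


Tangent line at P: x - 6*y - 6 = 0.

Step 1: f(0, -1) = 0, so P lies on C.
Step 2: partial derivatives
  f_x(x, y) = 6*x**2 - 2*x*y + 4*x - y**2 - y + 1, f_y(x, y) = -x**2 - 2*x*y - x + 4*y - 2.
  f_x(P) = 1, f_y(P) = -6 (gradient nonzero, so P is smooth).
Step 3: tangent line at P: 1·(x − 0) + -6·(y − -1) = 0.
Expanding: x - 6*y - 6 = 0.


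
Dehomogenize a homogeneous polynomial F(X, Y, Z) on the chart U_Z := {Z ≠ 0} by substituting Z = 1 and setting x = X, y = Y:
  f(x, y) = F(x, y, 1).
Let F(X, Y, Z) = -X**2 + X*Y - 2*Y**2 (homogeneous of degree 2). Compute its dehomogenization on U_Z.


f(x, y) = -x**2 + x*y - 2*y**2

On U_Z we set Z = 1. Each monomial c·X^i·Y^j·Z^k in F becomes c·x^i·y^j·1^k = c·x^i·y^j.
Substituting Z = 1: F(X, Y, 1) = -x**2 + x*y - 2*y**2.
Note: deg(f) ≤ deg(F) = 2; strict inequality happens when F is divisible by Z (lost terms).


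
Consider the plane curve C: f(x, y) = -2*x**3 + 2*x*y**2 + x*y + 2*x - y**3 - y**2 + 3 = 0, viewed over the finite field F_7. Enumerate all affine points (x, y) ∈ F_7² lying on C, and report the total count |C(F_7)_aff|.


Affine F_7-points: {(0, 4), (0, 5), (2, 5), (2, 6), (3, 6), (5, 1), (5, 3), (5, 5)}; count = 8.

For each of the 49 pairs (x, y) ∈ F_7², evaluate f(x, y) mod 7. Record the zeros.
  x = 0: [0↦3, 1↦1, 2↦5, 3↦2, 4↦0, 5↦0, 6↦3]  zeros at y ∈ {4, 5}
  x = 1: [0↦3, 1↦4, 2↦1, 3↦2, 4↦1, 5↦6, 6↦4]  zeros at y ∈ ∅
  x = 2: [0↦5, 1↦2, 2↦6, 3↦4, 4↦4, 5↦0, 6↦0]  zeros at y ∈ {5, 6}
  x = 3: [0↦4, 1↦4, 2↦1, 3↦3, 4↦4, 5↦5, 6↦0]  zeros at y ∈ {6}
  x = 4: [0↦2, 1↦5, 2↦2, 3↦1, 4↦3, 5↦2, 6↦6]  zeros at y ∈ ∅
  x = 5: [0↦1, 1↦0, 2↦4, 3↦0, 4↦3, 5↦0, 6↦6]  zeros at y ∈ {1, 3, 5}
  x = 6: [0↦3, 1↦5, 2↦2, 3↦2, 4↦6, 5↦1, 6↦2]  zeros at y ∈ ∅
Collecting zeros: affine points = {(0, 4), (0, 5), (2, 5), (2, 6), (3, 6), (5, 1), (5, 3), (5, 5)}.
Total count |C(F_7)_aff| = 8.


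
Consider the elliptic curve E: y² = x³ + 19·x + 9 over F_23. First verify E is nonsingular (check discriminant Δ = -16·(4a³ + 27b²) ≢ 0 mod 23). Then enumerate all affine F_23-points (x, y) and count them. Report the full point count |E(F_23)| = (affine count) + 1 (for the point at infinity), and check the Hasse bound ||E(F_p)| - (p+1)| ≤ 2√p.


Affine points = {(0, 3), (0, 20), (1, 11), (1, 12), (2, 3), (2, 20), (3, 1), (3, 22), (7, 5), (7, 18), (8, 11), (8, 12), (9, 9), (9, 14), (10, 7), (10, 16), (11, 10), (11, 13), (14, 11), (14, 12), (15, 9), (15, 14), (16, 4), (16, 19), (17, 1), (17, 22), (21, 3), (21, 20), (22, 9), (22, 14)}; affine count = 30; |E(F_23)| = 31.

Discriminant check: Δ ∝ 4a³ + 27b² = 4·19³ + 27·9² = 4·6859 + 27·81 ≡ 22 (mod 23). Nonzero ⇒ E is nonsingular.
For each x ∈ F_23, compute rhs = x³ + 19·x + 9 mod 23, then count y ∈ F_23 with y² ≡ rhs.
  x = 0: rhs = 9, matching y values: 3, 20 (2 points).
  x = 1: rhs = 6, matching y values: 11, 12 (2 points).
  x = 2: rhs = 9, matching y values: 3, 20 (2 points).
  x = 3: rhs = 1, matching y values: 1, 22 (2 points).
  x = 4: rhs = 11, matching y values: none (0 points).
  x = 5: rhs = 22, matching y values: none (0 points).
  x = 6: rhs = 17, matching y values: none (0 points).
  x = 7: rhs = 2, matching y values: 5, 18 (2 points).
  x = 8: rhs = 6, matching y values: 11, 12 (2 points).
  x = 9: rhs = 12, matching y values: 9, 14 (2 points).
  x = 10: rhs = 3, matching y values: 7, 16 (2 points).
  x = 11: rhs = 8, matching y values: 10, 13 (2 points).
  x = 12: rhs = 10, matching y values: none (0 points).
  x = 13: rhs = 15, matching y values: none (0 points).
  x = 14: rhs = 6, matching y values: 11, 12 (2 points).
  x = 15: rhs = 12, matching y values: 9, 14 (2 points).
  x = 16: rhs = 16, matching y values: 4, 19 (2 points).
  x = 17: rhs = 1, matching y values: 1, 22 (2 points).
  x = 18: rhs = 19, matching y values: none (0 points).
  x = 19: rhs = 7, matching y values: none (0 points).
  x = 20: rhs = 17, matching y values: none (0 points).
  x = 21: rhs = 9, matching y values: 3, 20 (2 points).
  x = 22: rhs = 12, matching y values: 9, 14 (2 points).
Total affine count: 30.
Full point count |E(F_23)| = 30 + 1 = 31.
Hasse bound: |31 − (23+1)| = |7| = 7 ≤ 2√23 ≈ 9.5917 ✓.


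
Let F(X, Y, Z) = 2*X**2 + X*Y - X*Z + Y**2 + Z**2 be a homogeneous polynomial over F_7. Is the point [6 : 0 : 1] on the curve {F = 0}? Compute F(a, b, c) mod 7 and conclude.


F(6,0,1) ≡ 4 (mod 7); P is NOT on the curve.

Evaluate F(6, 0, 1) term-by-term (mod 7).
  2*X**2 ↦ 2·36·1·1 = 72
  X*Y ↦ 1·6·0·1 = 0
  -X*Z ↦ -1·6·1·1 = -6
  Y**2 ↦ 1·1·0·1 = 0
  Z**2 ↦ 1·1·1·1 = 1
Sum: F(6, 0, 1) = (72) + (0) + (-6) + (0) + (1) = 67.
Reducing mod 7: 67 ≡ 4 (mod 7).
Since F(a, b, c) ≡ 4 ≠ 0 (mod 7), P does NOT lie on the curve.


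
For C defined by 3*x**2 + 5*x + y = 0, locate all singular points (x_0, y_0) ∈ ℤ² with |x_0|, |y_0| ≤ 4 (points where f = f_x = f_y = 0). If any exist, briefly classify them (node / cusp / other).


No singular points in the scanned grid; C is smooth there.

Compute partial derivatives:
  f_x = 6*x + 5.
  f_y = 1.
f_y = 1 is a nonzero constant, so f_y never vanishes: no point (x, y) can satisfy f = f_x = f_y = 0. In particular no (x, y) ∈ {−4, ..., 4}² is singular; the curve is smooth.


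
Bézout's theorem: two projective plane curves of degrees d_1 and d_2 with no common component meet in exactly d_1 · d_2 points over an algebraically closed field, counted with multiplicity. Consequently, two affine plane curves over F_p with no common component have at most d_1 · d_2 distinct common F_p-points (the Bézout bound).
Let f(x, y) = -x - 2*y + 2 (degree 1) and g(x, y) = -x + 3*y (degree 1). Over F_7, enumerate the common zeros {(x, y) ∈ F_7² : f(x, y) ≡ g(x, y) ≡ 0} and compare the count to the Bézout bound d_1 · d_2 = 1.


Common zeros: {(4, 6)}; count = 1; Bézout bound = 1.

deg(f) = 1, deg(g) = 1, so Bézout bound = 1.
Scan x ∈ F_7. For each x, list the y ∈ F_7 with f(x, y) ≡ 0 and those with g(x, y) ≡ 0 (mod 7); the common zeros in that column are the intersection.
  x = 0: f ≡ 0 at y ∈ {1}; g ≡ 0 at y ∈ {0}; common: ∅.
  x = 1: f ≡ 0 at y ∈ {4}; g ≡ 0 at y ∈ {5}; common: ∅.
  x = 2: f ≡ 0 at y ∈ {0}; g ≡ 0 at y ∈ {3}; common: ∅.
  x = 3: f ≡ 0 at y ∈ {3}; g ≡ 0 at y ∈ {1}; common: ∅.
  x = 4: f ≡ 0 at y ∈ {6}; g ≡ 0 at y ∈ {6}; common: {6}.
  x = 5: f ≡ 0 at y ∈ {2}; g ≡ 0 at y ∈ {4}; common: ∅.
  x = 6: f ≡ 0 at y ∈ {5}; g ≡ 0 at y ∈ {2}; common: ∅.
Collecting: common zeros = {(4, 6)}, so the count is 1.
Comparison with the Bézout bound: 1 ≤ 1 = deg(f)·deg(g), as expected for curves with no common component (the bound is attained).


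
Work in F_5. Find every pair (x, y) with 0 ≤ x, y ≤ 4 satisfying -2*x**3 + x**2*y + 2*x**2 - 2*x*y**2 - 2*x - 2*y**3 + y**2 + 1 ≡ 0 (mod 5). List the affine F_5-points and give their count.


Affine F_5-points: {(0, 1), (2, 3), (4, 2)}; count = 3.

For each of the 25 pairs (x, y) ∈ F_5², evaluate f(x, y) mod 5. Record the zeros.
  x = 0: [0↦1, 1↦0, 2↦4, 3↦1, 4↦4]  zeros at y ∈ {1}
  x = 1: [0↦4, 1↦2, 2↦1, 3↦4, 4↦4]  zeros at y ∈ ∅
  x = 2: [0↦4, 1↦3, 2↦4, 3↦0, 4↦4]  zeros at y ∈ {3}
  x = 3: [0↦4, 1↦1, 2↦1, 3↦2, 4↦2]  zeros at y ∈ ∅
  x = 4: [0↦2, 1↦4, 2↦0, 3↦3, 4↦1]  zeros at y ∈ {2}
Collecting zeros: affine points = {(0, 1), (2, 3), (4, 2)}.
Total count |C(F_5)_aff| = 3.
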